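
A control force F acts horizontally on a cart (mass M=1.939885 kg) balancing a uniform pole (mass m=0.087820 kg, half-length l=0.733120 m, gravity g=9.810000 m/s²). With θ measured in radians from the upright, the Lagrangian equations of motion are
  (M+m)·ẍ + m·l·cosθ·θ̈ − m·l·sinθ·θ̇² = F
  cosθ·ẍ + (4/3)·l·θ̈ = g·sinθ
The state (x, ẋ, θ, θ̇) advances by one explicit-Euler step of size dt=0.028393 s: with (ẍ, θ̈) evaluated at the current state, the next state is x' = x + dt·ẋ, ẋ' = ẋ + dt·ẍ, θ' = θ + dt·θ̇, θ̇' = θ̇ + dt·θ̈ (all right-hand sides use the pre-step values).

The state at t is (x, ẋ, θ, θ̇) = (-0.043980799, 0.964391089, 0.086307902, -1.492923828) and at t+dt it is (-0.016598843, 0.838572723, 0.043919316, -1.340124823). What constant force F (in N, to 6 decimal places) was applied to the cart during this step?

ẍ = (ẋ'−ẋ)/dt = (0.838572723−0.964391089)/0.028393 = -4.431316
θ̈ = (θ̇'−θ̇)/dt = (-1.340124823−-1.492923828)/0.028393 = 5.381573
sinθ=0.086201, cosθ=0.996278
F = (M+m)·ẍ + m·l·cosθ·θ̈ − m·l·sinθ·θ̇² = -8.985402 + 0.345190 − 0.012370 = -8.652582

F = -8.652582 N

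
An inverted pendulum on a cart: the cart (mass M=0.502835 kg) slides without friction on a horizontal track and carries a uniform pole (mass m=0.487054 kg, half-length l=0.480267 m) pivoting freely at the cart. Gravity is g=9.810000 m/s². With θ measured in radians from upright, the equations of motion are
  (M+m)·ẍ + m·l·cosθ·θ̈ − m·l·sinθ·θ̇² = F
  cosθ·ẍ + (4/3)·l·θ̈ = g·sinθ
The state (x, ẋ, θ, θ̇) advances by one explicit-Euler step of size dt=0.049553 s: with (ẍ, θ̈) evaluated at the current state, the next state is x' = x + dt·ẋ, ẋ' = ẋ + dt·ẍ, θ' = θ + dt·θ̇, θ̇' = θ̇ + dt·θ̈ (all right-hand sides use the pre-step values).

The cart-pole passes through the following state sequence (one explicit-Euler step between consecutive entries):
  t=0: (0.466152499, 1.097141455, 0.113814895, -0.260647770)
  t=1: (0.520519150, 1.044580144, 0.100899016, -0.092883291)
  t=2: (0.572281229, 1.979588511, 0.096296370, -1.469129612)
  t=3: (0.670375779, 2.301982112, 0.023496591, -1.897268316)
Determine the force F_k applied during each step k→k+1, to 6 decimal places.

F_0 = -0.264977 N
F_1 = 12.214311 N
F_2 = 4.380037 N

step 0→1:
  ẍ = (ẋ'−ẋ)/dt = (1.044580144−1.097141455)/0.049553 = -1.060709
  θ̈ = (θ̇'−θ̇)/dt = (-0.092883291−-0.260647770)/0.049553 = 3.385556
  sinθ=0.113569, cosθ=0.993530
  F = (M+m)·ẍ + m·l·cosθ·θ̈ − m·l·sinθ·θ̇² = -1.049984 + 0.786812 − 0.001805 = -0.264977
step 1→2:
  ẍ = (ẋ'−ẋ)/dt = (1.979588511−1.044580144)/0.049553 = 18.868855
  θ̈ = (θ̇'−θ̇)/dt = (-1.469129612−-0.092883291)/0.049553 = -27.773219
  sinθ=0.100728, cosθ=0.994914
  F = (M+m)·ẍ + m·l·cosθ·θ̈ − m·l·sinθ·θ̇² = 18.678072 + -6.463558 − 0.000203 = 12.214311
step 2→3:
  ẍ = (ẋ'−ẋ)/dt = (2.301982112−1.979588511)/0.049553 = 6.506036
  θ̈ = (θ̇'−θ̇)/dt = (-1.897268316−-1.469129612)/0.049553 = -8.640016
  sinθ=0.096148, cosθ=0.995367
  F = (M+m)·ẍ + m·l·cosθ·θ̈ − m·l·sinθ·θ̇² = 6.440253 + -2.011674 − 0.048542 = 4.380037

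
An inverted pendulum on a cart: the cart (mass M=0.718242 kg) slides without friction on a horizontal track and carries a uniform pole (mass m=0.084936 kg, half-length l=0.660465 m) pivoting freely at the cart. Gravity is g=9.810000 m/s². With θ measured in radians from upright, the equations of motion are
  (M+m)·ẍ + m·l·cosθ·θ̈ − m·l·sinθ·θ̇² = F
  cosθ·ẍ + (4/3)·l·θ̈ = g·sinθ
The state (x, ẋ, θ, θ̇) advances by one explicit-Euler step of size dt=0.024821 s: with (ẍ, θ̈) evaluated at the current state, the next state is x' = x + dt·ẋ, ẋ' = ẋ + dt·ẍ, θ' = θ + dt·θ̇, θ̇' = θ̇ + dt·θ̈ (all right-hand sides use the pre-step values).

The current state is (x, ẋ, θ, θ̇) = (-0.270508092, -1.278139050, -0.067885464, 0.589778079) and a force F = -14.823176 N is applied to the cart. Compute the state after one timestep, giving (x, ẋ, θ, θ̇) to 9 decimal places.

(-0.302232781, -1.774116990, -0.053246582, 1.132939177)

sinθ=-0.067833335, cosθ=0.997696667
temp = (F + m·l·θ̇²·sinθ)/(M+m) = (-14.823176 + -0.001323616)/0.803178 = -18.457302884
θ̈ = (g·sinθ − cosθ·temp)/(l·(4/3 − m·cos²θ/(M+m))) = 21.883127116
ẍ = temp − m·l·θ̈·cosθ/(M+m) = -19.982190062
Euler: x'=-0.270508092+0.024821·-1.278139050=-0.302232781, ẋ'=-1.278139050+0.024821·-19.982190062=-1.774116990
       θ'=-0.067885464+0.024821·0.589778079=-0.053246582, θ̇'=0.589778079+0.024821·21.883127116=1.132939177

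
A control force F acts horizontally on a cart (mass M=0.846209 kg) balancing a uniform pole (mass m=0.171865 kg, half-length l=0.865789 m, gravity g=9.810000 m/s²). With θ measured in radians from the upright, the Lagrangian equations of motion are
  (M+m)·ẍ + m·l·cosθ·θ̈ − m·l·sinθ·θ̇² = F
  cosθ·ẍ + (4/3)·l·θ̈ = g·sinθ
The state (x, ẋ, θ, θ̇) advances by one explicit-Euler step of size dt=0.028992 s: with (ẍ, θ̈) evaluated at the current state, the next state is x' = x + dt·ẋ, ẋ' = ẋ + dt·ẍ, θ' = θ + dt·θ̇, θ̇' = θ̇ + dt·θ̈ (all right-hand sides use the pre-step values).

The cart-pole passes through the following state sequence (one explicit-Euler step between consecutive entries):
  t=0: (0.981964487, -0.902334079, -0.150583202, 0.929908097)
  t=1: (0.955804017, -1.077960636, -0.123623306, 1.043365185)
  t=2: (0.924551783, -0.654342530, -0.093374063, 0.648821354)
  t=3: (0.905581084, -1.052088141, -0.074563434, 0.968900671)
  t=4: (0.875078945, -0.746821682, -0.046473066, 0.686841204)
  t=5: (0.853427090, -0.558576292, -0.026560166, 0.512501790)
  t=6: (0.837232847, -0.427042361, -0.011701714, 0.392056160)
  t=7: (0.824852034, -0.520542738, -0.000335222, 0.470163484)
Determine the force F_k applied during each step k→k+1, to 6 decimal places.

F_0 = -5.572226 N
F_1 = 12.886108 N
F_2 = -12.325648 N
F_3 = 9.286425 N
F_4 = 5.719812 N
F_5 = 4.001984 N
F_6 = -2.882211 N

step 0→1:
  ẍ = (ẋ'−ẋ)/dt = (-1.077960636−-0.902334079)/0.028992 = -6.057759
  θ̈ = (θ̇'−θ̇)/dt = (1.043365185−0.929908097)/0.028992 = 3.913393
  sinθ=-0.150015, cosθ=0.988684
  F = (M+m)·ẍ + m·l·cosθ·θ̈ − m·l·sinθ·θ̇² = -6.167247 + 0.575719 − -0.019302 = -5.572226
step 1→2:
  ẍ = (ẋ'−ẋ)/dt = (-0.654342530−-1.077960636)/0.028992 = 14.611552
  θ̈ = (θ̇'−θ̇)/dt = (0.648821354−1.043365185)/0.028992 = -13.608714
  sinθ=-0.123309, cosθ=0.992368
  F = (M+m)·ẍ + m·l·cosθ·θ̈ − m·l·sinθ·θ̇² = 14.875641 + -2.009507 − -0.019974 = 12.886108
step 2→3:
  ẍ = (ẋ'−ẋ)/dt = (-1.052088141−-0.654342530)/0.028992 = -13.719150
  θ̈ = (θ̇'−θ̇)/dt = (0.968900671−0.648821354)/0.028992 = 11.040263
  sinθ=-0.093238, cosθ=0.995644
  F = (M+m)·ẍ + m·l·cosθ·θ̈ − m·l·sinθ·θ̇² = -13.967110 + 1.635622 − -0.005840 = -12.325648
step 3→4:
  ẍ = (ẋ'−ẋ)/dt = (-0.746821682−-1.052088141)/0.028992 = 10.529334
  θ̈ = (θ̇'−θ̇)/dt = (0.686841204−0.968900671)/0.028992 = -9.728872
  sinθ=-0.074494, cosθ=0.997221
  F = (M+m)·ẍ + m·l·cosθ·θ̈ − m·l·sinθ·θ̇² = 10.719641 + -1.443622 − -0.010406 = 9.286425
step 4→5:
  ẍ = (ẋ'−ẋ)/dt = (-0.558576292−-0.746821682)/0.028992 = 6.493012
  θ̈ = (θ̇'−θ̇)/dt = (0.512501790−0.686841204)/0.028992 = -6.013363
  sinθ=-0.046456, cosθ=0.998920
  F = (M+m)·ẍ + m·l·cosθ·θ̈ − m·l·sinθ·θ̇² = 6.610366 + -0.893815 − -0.003261 = 5.719812
step 5→6:
  ẍ = (ẋ'−ẋ)/dt = (-0.427042361−-0.558576292)/0.028992 = 4.536904
  θ̈ = (θ̇'−θ̇)/dt = (0.392056160−0.512501790)/0.028992 = -4.154444
  sinθ=-0.026557, cosθ=0.999647
  F = (M+m)·ẍ + m·l·cosθ·θ̈ − m·l·sinθ·θ̇² = 4.618904 + -0.617958 − -0.001038 = 4.001984
step 6→7:
  ẍ = (ẋ'−ẋ)/dt = (-0.520542738−-0.427042361)/0.028992 = -3.225041
  θ̈ = (θ̇'−θ̇)/dt = (0.470163484−0.392056160)/0.028992 = 2.694099
  sinθ=-0.011701, cosθ=0.999932
  F = (M+m)·ẍ + m·l·cosθ·θ̈ − m·l·sinθ·θ̇² = -3.283330 + 0.400851 − -0.000268 = -2.882211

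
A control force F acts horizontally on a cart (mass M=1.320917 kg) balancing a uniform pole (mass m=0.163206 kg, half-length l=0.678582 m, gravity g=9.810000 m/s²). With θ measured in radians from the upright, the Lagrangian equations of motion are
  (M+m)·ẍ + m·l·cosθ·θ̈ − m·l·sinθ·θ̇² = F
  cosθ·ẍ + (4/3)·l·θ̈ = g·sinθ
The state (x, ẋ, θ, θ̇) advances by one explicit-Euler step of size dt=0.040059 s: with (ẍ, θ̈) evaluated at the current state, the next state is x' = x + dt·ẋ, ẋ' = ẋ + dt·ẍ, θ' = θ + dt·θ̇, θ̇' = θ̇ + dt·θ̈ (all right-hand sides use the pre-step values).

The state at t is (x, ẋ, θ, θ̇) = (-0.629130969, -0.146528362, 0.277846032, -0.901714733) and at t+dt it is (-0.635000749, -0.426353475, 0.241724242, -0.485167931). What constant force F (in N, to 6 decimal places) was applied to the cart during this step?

ẍ = (ẋ'−ẋ)/dt = (-0.426353475−-0.146528362)/0.040059 = -6.985324
θ̈ = (θ̇'−θ̇)/dt = (-0.485167931−-0.901714733)/0.040059 = 10.398333
sinθ=0.274285, cosθ=0.961648
F = (M+m)·ẍ + m·l·cosθ·θ̈ − m·l·sinθ·θ̇² = -10.367081 + 1.107436 − 0.024699 = -9.284344

F = -9.284344 N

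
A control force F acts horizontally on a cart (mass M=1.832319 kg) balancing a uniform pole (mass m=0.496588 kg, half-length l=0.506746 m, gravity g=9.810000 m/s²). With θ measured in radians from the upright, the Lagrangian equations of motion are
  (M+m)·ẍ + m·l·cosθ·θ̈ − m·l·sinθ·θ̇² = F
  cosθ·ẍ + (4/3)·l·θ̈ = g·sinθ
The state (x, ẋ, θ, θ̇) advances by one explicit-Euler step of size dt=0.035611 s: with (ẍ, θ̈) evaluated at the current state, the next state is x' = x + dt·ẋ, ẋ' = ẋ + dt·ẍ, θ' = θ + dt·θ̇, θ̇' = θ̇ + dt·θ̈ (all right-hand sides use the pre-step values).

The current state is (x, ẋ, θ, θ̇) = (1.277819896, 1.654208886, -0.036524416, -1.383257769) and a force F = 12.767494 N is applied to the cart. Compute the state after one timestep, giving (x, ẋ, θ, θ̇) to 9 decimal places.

(1.336727929, 1.888646202, -0.085783608, -1.748881334)

sinθ=-0.036516296, cosθ=0.999333058
temp = (F + m·l·θ̇²·sinθ)/(M+m) = (12.767494 + -0.017582454)/2.328907 = 5.474633184
θ̈ = (g·sinθ − cosθ·temp)/(l·(4/3 − m·cos²θ/(M+m))) = -10.267152431
ẍ = temp − m·l·θ̈·cosθ/(M+m) = 6.583283711
Euler: x'=1.277819896+0.035611·1.654208886=1.336727929, ẋ'=1.654208886+0.035611·6.583283711=1.888646202
       θ'=-0.036524416+0.035611·-1.383257769=-0.085783608, θ̇'=-1.383257769+0.035611·-10.267152431=-1.748881334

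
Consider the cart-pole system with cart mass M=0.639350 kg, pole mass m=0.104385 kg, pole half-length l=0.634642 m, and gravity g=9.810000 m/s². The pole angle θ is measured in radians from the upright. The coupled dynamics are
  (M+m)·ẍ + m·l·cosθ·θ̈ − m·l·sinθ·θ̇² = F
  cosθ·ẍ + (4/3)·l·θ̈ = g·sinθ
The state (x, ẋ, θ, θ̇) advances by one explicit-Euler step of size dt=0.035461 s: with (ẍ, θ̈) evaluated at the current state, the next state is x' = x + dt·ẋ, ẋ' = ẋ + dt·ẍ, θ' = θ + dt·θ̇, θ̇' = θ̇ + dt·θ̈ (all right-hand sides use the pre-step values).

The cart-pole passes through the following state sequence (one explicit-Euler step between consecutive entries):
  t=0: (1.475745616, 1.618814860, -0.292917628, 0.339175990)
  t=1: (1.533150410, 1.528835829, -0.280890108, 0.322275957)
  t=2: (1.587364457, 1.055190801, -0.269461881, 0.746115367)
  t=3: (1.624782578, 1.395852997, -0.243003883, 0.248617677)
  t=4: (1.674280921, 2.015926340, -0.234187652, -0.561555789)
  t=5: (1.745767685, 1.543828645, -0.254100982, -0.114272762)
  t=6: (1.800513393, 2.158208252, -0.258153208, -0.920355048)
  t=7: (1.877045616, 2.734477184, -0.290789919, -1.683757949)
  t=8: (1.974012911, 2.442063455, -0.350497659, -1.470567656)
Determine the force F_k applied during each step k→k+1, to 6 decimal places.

F_0 = -1.915186 N
F_1 = -9.171231 N
F_2 = 6.258765 N
F_3 = 11.536912 N
F_4 = -9.083819 N
F_5 = 11.428257 N
F_6 = 10.721694 N
F_7 = -5.697485 N

step 0→1:
  ẍ = (ẋ'−ẋ)/dt = (1.528835829−1.618814860)/0.035461 = -2.537408
  θ̈ = (θ̇'−θ̇)/dt = (0.322275957−0.339175990)/0.035461 = -0.476581
  sinθ=-0.288747, cosθ=0.957405
  F = (M+m)·ẍ + m·l·cosθ·θ̈ − m·l·sinθ·θ̇² = -1.887159 + -0.030227 − -0.002201 = -1.915186
step 1→2:
  ẍ = (ẋ'−ẋ)/dt = (1.055190801−1.528835829)/0.035461 = -13.356787
  θ̈ = (θ̇'−θ̇)/dt = (0.746115367−0.322275957)/0.035461 = 11.952269
  sinθ=-0.277211, cosθ=0.960809
  F = (M+m)·ẍ + m·l·cosθ·θ̈ − m·l·sinθ·θ̇² = -9.933910 + 0.760772 − -0.001907 = -9.171231
step 2→3:
  ẍ = (ẋ'−ẋ)/dt = (1.395852997−1.055190801)/0.035461 = 9.606672
  θ̈ = (θ̇'−θ̇)/dt = (0.248617677−0.746115367)/0.035461 = -14.029432
  sinθ=-0.266213, cosθ=0.963914
  F = (M+m)·ẍ + m·l·cosθ·θ̈ − m·l·sinθ·θ̇² = 7.144818 + -0.895871 − -0.009818 = 6.258765
step 3→4:
  ẍ = (ẋ'−ẋ)/dt = (2.015926340−1.395852997)/0.035461 = 17.486065
  θ̈ = (θ̇'−θ̇)/dt = (-0.561555789−0.248617677)/0.035461 = -22.846887
  sinθ=-0.240619, cosθ=0.970620
  F = (M+m)·ẍ + m·l·cosθ·θ̈ − m·l·sinθ·θ̇² = 13.004998 + -1.469072 − -0.000985 = 11.536912
step 4→5:
  ẍ = (ẋ'−ẋ)/dt = (1.543828645−2.015926340)/0.035461 = -13.313152
  θ̈ = (θ̇'−θ̇)/dt = (-0.114272762−-0.561555789)/0.035461 = 12.613379
  sinθ=-0.232053, cosθ=0.972703
  F = (M+m)·ẍ + m·l·cosθ·θ̈ − m·l·sinθ·θ̇² = -9.901457 + 0.812791 − -0.004848 = -9.083819
step 5→6:
  ẍ = (ẋ'−ẋ)/dt = (2.158208252−1.543828645)/0.035461 = 17.325501
  θ̈ = (θ̇'−θ̇)/dt = (-0.920355048−-0.114272762)/0.035461 = -22.731516
  sinθ=-0.251375, cosθ=0.967890
  F = (M+m)·ẍ + m·l·cosθ·θ̈ − m·l·sinθ·θ̇² = 12.885582 + -1.457542 − -0.000217 = 11.428257
step 6→7:
  ẍ = (ẋ'−ẋ)/dt = (2.734477184−2.158208252)/0.035461 = 16.250781
  θ̈ = (θ̇'−θ̇)/dt = (-1.683757949−-0.920355048)/0.035461 = -21.527958
  sinθ=-0.255295, cosθ=0.966863
  F = (M+m)·ẍ + m·l·cosθ·θ̈ − m·l·sinθ·θ̇² = 12.086274 + -1.378906 − -0.014326 = 10.721694
step 7→8:
  ẍ = (ẋ'−ẋ)/dt = (2.442063455−2.734477184)/0.035461 = -8.246066
  θ̈ = (θ̇'−θ̇)/dt = (-1.470567656−-1.683757949)/0.035461 = 6.011965
  sinθ=-0.286709, cosθ=0.958018
  F = (M+m)·ẍ + m·l·cosθ·θ̈ − m·l·sinθ·θ̇² = -6.132888 + 0.381555 − -0.053848 = -5.697485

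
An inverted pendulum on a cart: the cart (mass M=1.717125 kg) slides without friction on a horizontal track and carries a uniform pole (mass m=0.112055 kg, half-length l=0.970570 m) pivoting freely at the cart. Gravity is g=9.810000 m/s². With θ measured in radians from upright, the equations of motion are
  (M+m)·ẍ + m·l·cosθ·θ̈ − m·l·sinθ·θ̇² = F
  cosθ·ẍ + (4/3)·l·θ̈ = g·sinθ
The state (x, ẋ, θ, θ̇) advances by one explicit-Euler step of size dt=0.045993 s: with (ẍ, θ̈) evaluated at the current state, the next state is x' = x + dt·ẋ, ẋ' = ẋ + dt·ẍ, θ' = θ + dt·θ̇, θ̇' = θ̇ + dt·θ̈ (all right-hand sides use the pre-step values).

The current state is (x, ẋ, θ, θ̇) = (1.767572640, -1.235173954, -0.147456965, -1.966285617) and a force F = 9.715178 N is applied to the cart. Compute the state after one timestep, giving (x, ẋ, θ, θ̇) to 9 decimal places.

(1.710763284, -0.977869106, -0.237892339, -2.214183512)

sinθ=-0.146923173, cosθ=0.989147907
temp = (F + m·l·θ̇²·sinθ)/(M+m) = (9.715178 + -0.061779104)/1.829180 = 5.277446121
θ̈ = (g·sinθ − cosθ·temp)/(l·(4/3 − m·cos²θ/(M+m))) = -5.389904878
ẍ = temp − m·l·θ̈·cosθ/(M+m) = 5.594434978
Euler: x'=1.767572640+0.045993·-1.235173954=1.710763284, ẋ'=-1.235173954+0.045993·5.594434978=-0.977869106
       θ'=-0.147456965+0.045993·-1.966285617=-0.237892339, θ̇'=-1.966285617+0.045993·-5.389904878=-2.214183512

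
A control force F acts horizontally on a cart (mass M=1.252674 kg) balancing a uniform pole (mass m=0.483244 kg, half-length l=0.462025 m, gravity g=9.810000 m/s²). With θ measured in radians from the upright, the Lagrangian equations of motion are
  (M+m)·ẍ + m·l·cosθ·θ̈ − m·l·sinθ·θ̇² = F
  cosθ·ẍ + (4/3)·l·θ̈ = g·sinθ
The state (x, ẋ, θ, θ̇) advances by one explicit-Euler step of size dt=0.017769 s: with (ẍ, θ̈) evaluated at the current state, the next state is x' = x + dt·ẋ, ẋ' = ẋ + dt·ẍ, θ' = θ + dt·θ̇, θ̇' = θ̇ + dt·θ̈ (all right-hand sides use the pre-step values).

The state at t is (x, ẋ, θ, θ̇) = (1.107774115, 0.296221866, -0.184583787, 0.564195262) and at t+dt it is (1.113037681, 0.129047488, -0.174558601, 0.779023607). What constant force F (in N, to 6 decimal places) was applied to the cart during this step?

F = -13.665323 N

ẍ = (ẋ'−ẋ)/dt = (0.129047488−0.296221866)/0.017769 = -9.408204
θ̈ = (θ̇'−θ̇)/dt = (0.779023607−0.564195262)/0.017769 = 12.090064
sinθ=-0.183537, cosθ=0.983013
F = (M+m)·ẍ + m·l·cosθ·θ̈ − m·l·sinθ·θ̇² = -16.331871 + 2.653504 − -0.013044 = -13.665323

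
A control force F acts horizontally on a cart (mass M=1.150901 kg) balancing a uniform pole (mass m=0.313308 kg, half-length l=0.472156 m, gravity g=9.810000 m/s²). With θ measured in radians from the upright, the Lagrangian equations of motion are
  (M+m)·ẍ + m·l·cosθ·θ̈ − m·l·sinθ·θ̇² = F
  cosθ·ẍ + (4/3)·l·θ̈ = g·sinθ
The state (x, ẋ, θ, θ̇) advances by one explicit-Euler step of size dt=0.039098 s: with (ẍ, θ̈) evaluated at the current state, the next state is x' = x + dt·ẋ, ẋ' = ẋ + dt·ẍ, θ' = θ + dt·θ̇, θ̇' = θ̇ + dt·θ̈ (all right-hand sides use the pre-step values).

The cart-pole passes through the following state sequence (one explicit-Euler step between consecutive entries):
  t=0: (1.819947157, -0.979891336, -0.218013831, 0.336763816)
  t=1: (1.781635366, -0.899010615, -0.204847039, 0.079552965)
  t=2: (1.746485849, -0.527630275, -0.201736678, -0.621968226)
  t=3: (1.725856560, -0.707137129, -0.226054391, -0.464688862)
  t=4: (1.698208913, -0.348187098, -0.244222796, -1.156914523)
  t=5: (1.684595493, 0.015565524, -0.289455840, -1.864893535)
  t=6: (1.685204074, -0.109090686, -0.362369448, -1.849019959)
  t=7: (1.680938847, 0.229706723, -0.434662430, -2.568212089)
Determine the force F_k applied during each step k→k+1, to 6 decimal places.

F_0 = 2.082448 N
F_1 = 11.309515 N
F_2 = -6.128004 N
F_3 = 10.897282 N
F_4 = 11.071105 N
F_5 = -4.463932 N
F_6 = 10.322745 N

step 0→1:
  ẍ = (ẋ'−ẋ)/dt = (-0.899010615−-0.979891336)/0.039098 = 2.068666
  θ̈ = (θ̇'−θ̇)/dt = (0.079552965−0.336763816)/0.039098 = -6.578619
  sinθ=-0.216291, cosθ=0.976329
  F = (M+m)·ẍ + m·l·cosθ·θ̈ − m·l·sinθ·θ̇² = 3.028960 + -0.950141 − -0.003629 = 2.082448
step 1→2:
  ẍ = (ẋ'−ẋ)/dt = (-0.527630275−-0.899010615)/0.039098 = 9.498704
  θ̈ = (θ̇'−θ̇)/dt = (-0.621968226−0.079552965)/0.039098 = -17.942636
  sinθ=-0.203417, cosθ=0.979092
  F = (M+m)·ẍ + m·l·cosθ·θ̈ − m·l·sinθ·θ̇² = 13.908088 + -2.598764 − -0.000190 = 11.309515
step 2→3:
  ẍ = (ẋ'−ẋ)/dt = (-0.707137129−-0.527630275)/0.039098 = -4.591203
  θ̈ = (θ̇'−θ̇)/dt = (-0.464688862−-0.621968226)/0.039098 = 4.022696
  sinθ=-0.200371, cosθ=0.979720
  F = (M+m)·ẍ + m·l·cosθ·θ̈ − m·l·sinθ·θ̇² = -6.722481 + 0.583010 − -0.011466 = -6.128004
step 3→4:
  ẍ = (ẋ'−ẋ)/dt = (-0.348187098−-0.707137129)/0.039098 = 9.180777
  θ̈ = (θ̇'−θ̇)/dt = (-1.156914523−-0.464688862)/0.039098 = -17.704887
  sinθ=-0.224134, cosθ=0.974558
  F = (M+m)·ẍ + m·l·cosθ·θ̈ − m·l·sinθ·θ̇² = 13.442577 + -2.552454 − -0.007160 = 10.897282
step 4→5:
  ẍ = (ẋ'−ẋ)/dt = (0.015565524−-0.348187098)/0.039098 = 9.303612
  θ̈ = (θ̇'−θ̇)/dt = (-1.864893535−-1.156914523)/0.039098 = -18.107806
  sinθ=-0.241802, cosθ=0.970326
  F = (M+m)·ẍ + m·l·cosθ·θ̈ − m·l·sinθ·θ̇² = 13.622432 + -2.599204 − -0.047876 = 11.071105
step 5→6:
  ẍ = (ẋ'−ẋ)/dt = (-0.109090686−0.015565524)/0.039098 = -3.188301
  θ̈ = (θ̇'−θ̇)/dt = (-1.849019959−-1.864893535)/0.039098 = 0.405995
  sinθ=-0.285431, cosθ=0.958399
  F = (M+m)·ẍ + m·l·cosθ·θ̈ − m·l·sinθ·θ̇² = -4.668340 + 0.057560 − -0.146847 = -4.463932
step 6→7:
  ẍ = (ẋ'−ẋ)/dt = (0.229706723−-0.109090686)/0.039098 = 8.665339
  θ̈ = (θ̇'−θ̇)/dt = (-2.568212089−-1.849019959)/0.039098 = -18.394602
  sinθ=-0.354491, cosθ=0.935060
  F = (M+m)·ẍ + m·l·cosθ·θ̈ − m·l·sinθ·θ̇² = 12.687867 + -2.544407 − -0.179285 = 10.322745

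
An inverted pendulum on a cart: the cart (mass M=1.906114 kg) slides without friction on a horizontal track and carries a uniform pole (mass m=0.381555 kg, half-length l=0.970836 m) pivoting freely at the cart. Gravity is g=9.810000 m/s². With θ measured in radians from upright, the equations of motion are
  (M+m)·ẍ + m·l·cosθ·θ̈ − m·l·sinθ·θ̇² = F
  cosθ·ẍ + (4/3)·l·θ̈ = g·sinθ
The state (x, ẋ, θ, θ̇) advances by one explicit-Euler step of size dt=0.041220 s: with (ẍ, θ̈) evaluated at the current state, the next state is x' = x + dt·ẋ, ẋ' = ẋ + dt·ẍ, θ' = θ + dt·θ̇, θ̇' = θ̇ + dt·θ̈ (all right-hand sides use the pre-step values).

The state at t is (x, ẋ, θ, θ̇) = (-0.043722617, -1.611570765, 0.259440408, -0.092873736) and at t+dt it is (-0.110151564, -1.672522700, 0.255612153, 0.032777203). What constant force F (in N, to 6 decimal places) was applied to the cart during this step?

ẍ = (ẋ'−ẋ)/dt = (-1.672522700−-1.611570765)/0.041220 = -1.478698
θ̈ = (θ̇'−θ̇)/dt = (0.032777203−-0.092873736)/0.041220 = 3.048300
sinθ=0.256540, cosθ=0.966534
F = (M+m)·ẍ + m·l·cosθ·θ̈ − m·l·sinθ·θ̇² = -3.382772 + 1.091384 − 0.000820 = -2.292207

F = -2.292207 N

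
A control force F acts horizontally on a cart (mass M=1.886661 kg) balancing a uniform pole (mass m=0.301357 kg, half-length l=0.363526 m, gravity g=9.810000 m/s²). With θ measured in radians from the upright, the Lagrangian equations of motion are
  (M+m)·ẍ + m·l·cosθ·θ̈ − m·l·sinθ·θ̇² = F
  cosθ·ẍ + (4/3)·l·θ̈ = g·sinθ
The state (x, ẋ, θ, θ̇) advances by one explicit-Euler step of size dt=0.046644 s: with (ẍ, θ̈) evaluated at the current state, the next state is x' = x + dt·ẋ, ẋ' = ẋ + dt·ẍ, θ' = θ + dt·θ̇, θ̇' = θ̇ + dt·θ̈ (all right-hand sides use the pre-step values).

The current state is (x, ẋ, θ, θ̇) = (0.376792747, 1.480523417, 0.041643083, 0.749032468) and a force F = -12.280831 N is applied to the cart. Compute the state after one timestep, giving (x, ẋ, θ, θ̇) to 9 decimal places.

(0.445850281, 1.186489648, 0.076580953, 1.394436704)

sinθ=0.041631048, cosθ=0.999133052
temp = (F + m·l·θ̇²·sinθ)/(M+m) = (-12.280831 + 0.002558794)/2.188018 = -5.611595611
θ̈ = (g·sinθ − cosθ·temp)/(l·(4/3 − m·cos²θ/(M+m))) = 13.836811498
ẍ = temp − m·l·θ̈·cosθ/(M+m) = -6.303785453
Euler: x'=0.376792747+0.046644·1.480523417=0.445850281, ẋ'=1.480523417+0.046644·-6.303785453=1.186489648
       θ'=0.041643083+0.046644·0.749032468=0.076580953, θ̇'=0.749032468+0.046644·13.836811498=1.394436704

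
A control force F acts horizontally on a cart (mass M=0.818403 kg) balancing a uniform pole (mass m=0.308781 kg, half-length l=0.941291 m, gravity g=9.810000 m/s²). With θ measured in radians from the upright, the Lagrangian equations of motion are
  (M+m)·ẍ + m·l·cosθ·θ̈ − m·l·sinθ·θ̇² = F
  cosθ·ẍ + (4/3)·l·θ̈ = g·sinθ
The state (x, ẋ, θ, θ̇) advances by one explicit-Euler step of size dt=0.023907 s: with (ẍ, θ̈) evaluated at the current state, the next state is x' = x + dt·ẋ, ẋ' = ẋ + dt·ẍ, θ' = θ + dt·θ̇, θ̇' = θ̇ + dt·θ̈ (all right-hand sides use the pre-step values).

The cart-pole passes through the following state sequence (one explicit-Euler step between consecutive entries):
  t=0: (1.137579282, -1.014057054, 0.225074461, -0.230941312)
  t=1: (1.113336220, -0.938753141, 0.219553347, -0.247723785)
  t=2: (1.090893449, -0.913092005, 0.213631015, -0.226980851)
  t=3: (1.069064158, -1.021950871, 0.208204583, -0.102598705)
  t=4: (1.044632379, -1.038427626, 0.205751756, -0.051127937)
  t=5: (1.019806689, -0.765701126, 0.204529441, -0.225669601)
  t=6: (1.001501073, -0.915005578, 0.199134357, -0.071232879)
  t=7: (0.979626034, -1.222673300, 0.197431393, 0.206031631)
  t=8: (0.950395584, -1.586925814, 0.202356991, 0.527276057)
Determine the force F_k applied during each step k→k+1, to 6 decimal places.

F_0 = 3.348133 N
F_1 = 1.452136 N
F_2 = -3.657911 N
F_3 = -0.165241 N
F_4 = 10.781288 N
F_5 = -5.204066 N
F_6 = -11.202157 N
F_7 = -13.346749 N

step 0→1:
  ẍ = (ẋ'−ẋ)/dt = (-0.938753141−-1.014057054)/0.023907 = 3.149869
  θ̈ = (θ̇'−θ̇)/dt = (-0.247723785−-0.230941312)/0.023907 = -0.701990
  sinθ=0.223179, cosθ=0.974777
  F = (M+m)·ẍ + m·l·cosθ·θ̈ − m·l·sinθ·θ̇² = 3.550482 + -0.198889 − 0.003460 = 3.348133
step 1→2:
  ẍ = (ẋ'−ẋ)/dt = (-0.913092005−-0.938753141)/0.023907 = 1.073373
  θ̈ = (θ̇'−θ̇)/dt = (-0.226980851−-0.247723785)/0.023907 = 0.867651
  sinθ=0.217794, cosθ=0.975995
  F = (M+m)·ẍ + m·l·cosθ·θ̈ − m·l·sinθ·θ̇² = 1.209889 + 0.246131 − 0.003885 = 1.452136
step 2→3:
  ẍ = (ẋ'−ẋ)/dt = (-1.021950871−-0.913092005)/0.023907 = -4.553431
  θ̈ = (θ̇'−θ̇)/dt = (-0.102598705−-0.226980851)/0.023907 = 5.202750
  sinθ=0.212010, cosθ=0.977268
  F = (M+m)·ẍ + m·l·cosθ·θ̈ − m·l·sinθ·θ̇² = -5.132554 + 1.477818 − 0.003175 = -3.657911
step 3→4:
  ẍ = (ẋ'−ẋ)/dt = (-1.038427626−-1.021950871)/0.023907 = -0.689202
  θ̈ = (θ̇'−θ̇)/dt = (-0.051127937−-0.102598705)/0.023907 = 2.152958
  sinθ=0.206704, cosθ=0.978404
  F = (M+m)·ẍ + m·l·cosθ·θ̈ − m·l·sinθ·θ̇² = -0.776858 + 0.612249 − 0.000632 = -0.165241
step 4→5:
  ẍ = (ẋ'−ẋ)/dt = (-0.765701126−-1.038427626)/0.023907 = 11.407809
  θ̈ = (θ̇'−θ̇)/dt = (-0.225669601−-0.051127937)/0.023907 = -7.300860
  sinθ=0.204303, cosθ=0.978908
  F = (M+m)·ẍ + m·l·cosθ·θ̈ − m·l·sinθ·θ̇² = 12.858700 + -2.077257 − 0.000155 = 10.781288
step 5→6:
  ẍ = (ẋ'−ẋ)/dt = (-0.915005578−-0.765701126)/0.023907 = -6.245219
  θ̈ = (θ̇'−θ̇)/dt = (-0.071232879−-0.225669601)/0.023907 = 6.459895
  sinθ=0.203106, cosθ=0.979157
  F = (M+m)·ẍ + m·l·cosθ·θ̈ − m·l·sinθ·θ̇² = -7.039511 + 1.838451 − 0.003006 = -5.204066
step 6→7:
  ẍ = (ẋ'−ẋ)/dt = (-1.222673300−-0.915005578)/0.023907 = -12.869357
  θ̈ = (θ̇'−θ̇)/dt = (0.206031631−-0.071232879)/0.023907 = 11.597629
  sinθ=0.197821, cosθ=0.980238
  F = (M+m)·ẍ + m·l·cosθ·θ̈ − m·l·sinθ·θ̇² = -14.506133 + 3.304268 − 0.000292 = -11.202157
step 7→8:
  ẍ = (ẋ'−ẋ)/dt = (-1.586925814−-1.222673300)/0.023907 = -15.236228
  θ̈ = (θ̇'−θ̇)/dt = (0.527276057−0.206031631)/0.023907 = 13.437254
  sinθ=0.196151, cosθ=0.980574
  F = (M+m)·ẍ + m·l·cosθ·θ̈ − m·l·sinθ·θ̇² = -17.174033 + 3.829704 − 0.002420 = -13.346749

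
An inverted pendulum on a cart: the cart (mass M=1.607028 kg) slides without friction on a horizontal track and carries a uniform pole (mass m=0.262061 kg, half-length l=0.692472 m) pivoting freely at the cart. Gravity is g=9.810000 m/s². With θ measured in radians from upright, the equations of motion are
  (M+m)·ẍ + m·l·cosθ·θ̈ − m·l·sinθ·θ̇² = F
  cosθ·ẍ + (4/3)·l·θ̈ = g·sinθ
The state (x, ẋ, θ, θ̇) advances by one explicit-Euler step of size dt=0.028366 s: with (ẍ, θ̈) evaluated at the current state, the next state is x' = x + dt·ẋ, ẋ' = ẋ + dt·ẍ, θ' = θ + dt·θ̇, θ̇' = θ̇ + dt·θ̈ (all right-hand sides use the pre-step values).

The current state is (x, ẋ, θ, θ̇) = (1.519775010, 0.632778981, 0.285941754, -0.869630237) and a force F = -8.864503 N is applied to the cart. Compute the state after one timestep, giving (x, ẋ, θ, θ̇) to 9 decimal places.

(1.537724419, 0.475714692, 0.261273823, -0.621414940)

sinθ=0.282061092, cosθ=0.959396446
temp = (F + m·l·θ̇²·sinθ)/(M+m) = (-8.864503 + 0.038709455)/1.869089 = -4.721976078
θ̈ = (g·sinθ − cosθ·temp)/(l·(4/3 − m·cos²θ/(M+m))) = 8.750451133
ẍ = temp − m·l·θ̈·cosθ/(M+m) = -5.537061599
Euler: x'=1.519775010+0.028366·0.632778981=1.537724419, ẋ'=0.632778981+0.028366·-5.537061599=0.475714692
       θ'=0.285941754+0.028366·-0.869630237=0.261273823, θ̇'=-0.869630237+0.028366·8.750451133=-0.621414940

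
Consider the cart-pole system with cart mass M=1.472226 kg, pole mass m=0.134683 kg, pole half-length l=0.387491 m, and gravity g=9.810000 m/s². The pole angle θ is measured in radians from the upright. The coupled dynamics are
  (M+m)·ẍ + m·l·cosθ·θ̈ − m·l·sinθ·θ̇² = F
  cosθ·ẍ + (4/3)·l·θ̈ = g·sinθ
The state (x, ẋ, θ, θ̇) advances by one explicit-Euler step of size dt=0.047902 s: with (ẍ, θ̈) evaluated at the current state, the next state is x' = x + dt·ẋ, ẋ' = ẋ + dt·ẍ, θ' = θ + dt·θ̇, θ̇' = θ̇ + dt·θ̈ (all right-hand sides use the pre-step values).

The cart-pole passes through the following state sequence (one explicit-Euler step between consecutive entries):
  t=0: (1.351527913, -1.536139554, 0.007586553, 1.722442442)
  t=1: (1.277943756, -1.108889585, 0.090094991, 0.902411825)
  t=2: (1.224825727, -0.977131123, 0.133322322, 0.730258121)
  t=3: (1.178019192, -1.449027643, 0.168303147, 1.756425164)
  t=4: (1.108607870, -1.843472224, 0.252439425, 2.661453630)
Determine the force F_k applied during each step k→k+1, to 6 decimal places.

step 0→1:
  ẍ = (ẋ'−ẋ)/dt = (-1.108889585−-1.536139554)/0.047902 = 8.919251
  θ̈ = (θ̇'−θ̇)/dt = (0.902411825−1.722442442)/0.047902 = -17.118922
  sinθ=0.007586, cosθ=0.999971
  F = (M+m)·ẍ + m·l·cosθ·θ̈ − m·l·sinθ·θ̇² = 14.332425 + -0.893384 − 0.001175 = 13.437866
step 1→2:
  ẍ = (ẋ'−ẋ)/dt = (-0.977131123−-1.108889585)/0.047902 = 2.750584
  θ̈ = (θ̇'−θ̇)/dt = (0.730258121−0.902411825)/0.047902 = -3.593873
  sinθ=0.089973, cosθ=0.995944
  F = (M+m)·ẍ + m·l·cosθ·θ̈ − m·l·sinθ·θ̇² = 4.419938 + -0.186798 − 0.003824 = 4.229316
step 2→3:
  ẍ = (ẋ'−ẋ)/dt = (-1.449027643−-0.977131123)/0.047902 = -9.851291
  θ̈ = (θ̇'−θ̇)/dt = (1.756425164−0.730258121)/0.047902 = 21.422217
  sinθ=0.132928, cosθ=0.991126
  F = (M+m)·ẍ + m·l·cosθ·θ̈ − m·l·sinθ·θ̇² = -15.830127 + 1.108071 − 0.003699 = -14.725756
step 3→4:
  ẍ = (ẋ'−ẋ)/dt = (-1.843472224−-1.449027643)/0.047902 = -8.234407
  θ̈ = (θ̇'−θ̇)/dt = (2.661453630−1.756425164)/0.047902 = 18.893334
  sinθ=0.167510, cosθ=0.985870
  F = (M+m)·ẍ + m·l·cosθ·θ̈ − m·l·sinθ·θ̇² = -13.231943 + 0.972082 − 0.026970 = -12.286831

F_0 = 13.437866 N
F_1 = 4.229316 N
F_2 = -14.725756 N
F_3 = -12.286831 N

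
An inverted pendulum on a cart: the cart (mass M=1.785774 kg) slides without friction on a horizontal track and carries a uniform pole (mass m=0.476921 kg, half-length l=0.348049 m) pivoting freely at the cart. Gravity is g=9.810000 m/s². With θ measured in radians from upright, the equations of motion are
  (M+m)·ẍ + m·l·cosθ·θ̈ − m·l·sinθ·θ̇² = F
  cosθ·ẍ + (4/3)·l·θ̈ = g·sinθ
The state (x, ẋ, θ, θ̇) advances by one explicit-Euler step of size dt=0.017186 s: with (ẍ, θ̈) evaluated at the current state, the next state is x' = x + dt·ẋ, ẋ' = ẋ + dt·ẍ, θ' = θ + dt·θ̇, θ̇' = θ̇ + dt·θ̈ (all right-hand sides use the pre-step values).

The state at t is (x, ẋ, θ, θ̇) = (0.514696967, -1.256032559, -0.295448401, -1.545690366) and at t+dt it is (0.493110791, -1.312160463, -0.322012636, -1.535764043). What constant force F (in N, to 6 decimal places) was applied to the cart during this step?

F = -7.182563 N

ẍ = (ẋ'−ẋ)/dt = (-1.312160463−-1.256032559)/0.017186 = -3.265909
θ̈ = (θ̇'−θ̇)/dt = (-1.535764043−-1.545690366)/0.017186 = 0.577582
sinθ=-0.291169, cosθ=0.956672
F = (M+m)·ẍ + m·l·cosθ·θ̈ − m·l·sinθ·θ̇² = -7.389755 + 0.091720 − -0.115472 = -7.182563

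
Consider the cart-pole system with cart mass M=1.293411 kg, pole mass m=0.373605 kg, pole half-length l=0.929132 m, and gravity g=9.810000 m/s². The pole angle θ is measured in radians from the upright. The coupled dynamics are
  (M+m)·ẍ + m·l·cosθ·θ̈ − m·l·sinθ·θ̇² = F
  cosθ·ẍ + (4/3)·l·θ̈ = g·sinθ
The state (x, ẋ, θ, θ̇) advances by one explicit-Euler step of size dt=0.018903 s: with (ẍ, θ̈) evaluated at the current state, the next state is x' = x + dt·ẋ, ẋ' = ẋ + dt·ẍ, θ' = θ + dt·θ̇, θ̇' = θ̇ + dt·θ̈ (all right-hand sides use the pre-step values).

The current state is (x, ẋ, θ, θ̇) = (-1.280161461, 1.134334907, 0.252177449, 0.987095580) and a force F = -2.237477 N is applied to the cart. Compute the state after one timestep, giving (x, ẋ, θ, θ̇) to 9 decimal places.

(-1.258719128, 1.096411259, 0.270836517, 1.054088348)

sinθ=0.249513128, cosθ=0.968371416
temp = (F + m·l·θ̇²·sinθ)/(M+m) = (-2.237477 + 0.084392123)/1.667016 = -1.291580211
θ̈ = (g·sinθ − cosθ·temp)/(l·(4/3 − m·cos²θ/(M+m))) = 3.544028352
ẍ = temp − m·l·θ̈·cosθ/(M+m) = -2.006223761
Euler: x'=-1.280161461+0.018903·1.134334907=-1.258719128, ẋ'=1.134334907+0.018903·-2.006223761=1.096411259
       θ'=0.252177449+0.018903·0.987095580=0.270836517, θ̇'=0.987095580+0.018903·3.544028352=1.054088348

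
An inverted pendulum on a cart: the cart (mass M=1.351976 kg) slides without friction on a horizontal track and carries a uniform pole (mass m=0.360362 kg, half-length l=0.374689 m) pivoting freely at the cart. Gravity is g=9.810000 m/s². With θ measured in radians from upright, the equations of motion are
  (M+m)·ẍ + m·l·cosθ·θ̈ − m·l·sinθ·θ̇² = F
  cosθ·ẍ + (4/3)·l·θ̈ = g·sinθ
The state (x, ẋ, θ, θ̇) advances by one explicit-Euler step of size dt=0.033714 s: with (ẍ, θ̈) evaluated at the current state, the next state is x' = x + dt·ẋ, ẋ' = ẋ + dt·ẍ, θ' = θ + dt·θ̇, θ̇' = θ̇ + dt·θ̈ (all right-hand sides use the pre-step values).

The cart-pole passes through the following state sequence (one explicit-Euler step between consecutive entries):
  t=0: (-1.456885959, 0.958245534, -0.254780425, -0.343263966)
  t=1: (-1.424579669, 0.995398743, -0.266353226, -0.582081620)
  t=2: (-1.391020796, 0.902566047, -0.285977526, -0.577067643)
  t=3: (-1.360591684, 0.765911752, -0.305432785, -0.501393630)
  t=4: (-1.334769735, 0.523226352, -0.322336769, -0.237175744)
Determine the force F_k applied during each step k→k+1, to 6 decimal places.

F_0 = 0.965443 N
F_1 = -4.683569 N
F_2 = -6.637240 N
F_3 = -11.306603 N

step 0→1:
  ẍ = (ẋ'−ẋ)/dt = (0.995398743−0.958245534)/0.033714 = 1.102011
  θ̈ = (θ̇'−θ̇)/dt = (-0.582081620−-0.343263966)/0.033714 = -7.083635
  sinθ=-0.252033, cosθ=0.967719
  F = (M+m)·ẍ + m·l·cosθ·θ̈ − m·l·sinθ·θ̇² = 1.887016 + -0.925583 − -0.004010 = 0.965443
step 1→2:
  ẍ = (ẋ'−ẋ)/dt = (0.902566047−0.995398743)/0.033714 = -2.753535
  θ̈ = (θ̇'−θ̇)/dt = (-0.577067643−-0.582081620)/0.033714 = 0.148721
  sinθ=-0.263215, cosθ=0.964737
  F = (M+m)·ẍ + m·l·cosθ·θ̈ − m·l·sinθ·θ̇² = -4.714983 + 0.019373 − -0.012042 = -4.683569
step 2→3:
  ẍ = (ẋ'−ẋ)/dt = (0.765911752−0.902566047)/0.033714 = -4.053340
  θ̈ = (θ̇'−θ̇)/dt = (-0.501393630−-0.577067643)/0.033714 = 2.244587
  sinθ=-0.282095, cosθ=0.959386
  F = (M+m)·ẍ + m·l·cosθ·θ̈ − m·l·sinθ·θ̇² = -6.940688 + 0.290764 − -0.012684 = -6.637240
step 3→4:
  ẍ = (ẋ'−ẋ)/dt = (0.523226352−0.765911752)/0.033714 = -7.198357
  θ̈ = (θ̇'−θ̇)/dt = (-0.237175744−-0.501393630)/0.033714 = 7.837038
  sinθ=-0.300706, cosθ=0.953717
  F = (M+m)·ẍ + m·l·cosθ·θ̈ − m·l·sinθ·θ̇² = -12.326020 + 1.009210 − -0.010207 = -11.306603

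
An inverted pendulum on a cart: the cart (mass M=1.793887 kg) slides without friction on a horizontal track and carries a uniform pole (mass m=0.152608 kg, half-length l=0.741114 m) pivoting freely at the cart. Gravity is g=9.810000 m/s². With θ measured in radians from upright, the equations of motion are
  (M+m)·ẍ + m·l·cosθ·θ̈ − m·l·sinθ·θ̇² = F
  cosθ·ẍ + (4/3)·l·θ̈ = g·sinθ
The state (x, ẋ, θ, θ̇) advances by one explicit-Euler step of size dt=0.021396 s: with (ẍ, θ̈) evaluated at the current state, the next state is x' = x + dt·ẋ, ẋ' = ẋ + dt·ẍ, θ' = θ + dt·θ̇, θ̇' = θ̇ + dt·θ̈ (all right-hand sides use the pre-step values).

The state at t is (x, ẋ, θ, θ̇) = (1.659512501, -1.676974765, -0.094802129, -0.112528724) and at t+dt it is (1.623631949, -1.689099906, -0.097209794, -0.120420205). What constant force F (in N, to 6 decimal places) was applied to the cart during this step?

ẍ = (ẋ'−ẋ)/dt = (-1.689099906−-1.676974765)/0.021396 = -0.566701
θ̈ = (θ̇'−θ̇)/dt = (-0.120420205−-0.112528724)/0.021396 = -0.368830
sinθ=-0.094660, cosθ=0.995510
F = (M+m)·ẍ + m·l·cosθ·θ̈ − m·l·sinθ·θ̇² = -1.103081 + -0.041527 − -0.000136 = -1.144473

F = -1.144473 N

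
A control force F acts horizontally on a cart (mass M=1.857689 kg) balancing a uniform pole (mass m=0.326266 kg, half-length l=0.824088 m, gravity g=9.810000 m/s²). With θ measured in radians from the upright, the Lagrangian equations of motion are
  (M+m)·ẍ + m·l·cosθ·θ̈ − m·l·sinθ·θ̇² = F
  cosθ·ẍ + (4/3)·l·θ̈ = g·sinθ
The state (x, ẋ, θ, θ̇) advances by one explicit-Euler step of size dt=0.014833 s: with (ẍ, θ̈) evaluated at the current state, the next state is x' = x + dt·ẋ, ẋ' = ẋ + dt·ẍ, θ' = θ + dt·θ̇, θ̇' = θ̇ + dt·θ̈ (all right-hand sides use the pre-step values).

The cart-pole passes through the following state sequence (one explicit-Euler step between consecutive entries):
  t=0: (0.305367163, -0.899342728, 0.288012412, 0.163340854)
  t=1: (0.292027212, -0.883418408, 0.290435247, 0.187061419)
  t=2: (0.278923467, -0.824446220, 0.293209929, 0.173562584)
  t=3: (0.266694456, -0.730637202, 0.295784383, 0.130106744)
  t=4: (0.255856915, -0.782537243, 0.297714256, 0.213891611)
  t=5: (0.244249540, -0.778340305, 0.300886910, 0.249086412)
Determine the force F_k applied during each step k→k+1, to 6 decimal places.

F_0 = 2.754862 N
F_1 = 8.445708 N
F_2 = 13.055657 N
F_3 = -6.190111 N
F_4 = 1.224231 N

step 0→1:
  ẍ = (ẋ'−ẋ)/dt = (-0.883418408−-0.899342728)/0.014833 = 1.073574
  θ̈ = (θ̇'−θ̇)/dt = (0.187061419−0.163340854)/0.014833 = 1.599175
  sinθ=0.284047, cosθ=0.958810
  F = (M+m)·ẍ + m·l·cosθ·θ̈ − m·l·sinθ·θ̇² = 2.344637 + 0.412263 − 0.002038 = 2.754862
step 1→2:
  ẍ = (ẋ'−ẋ)/dt = (-0.824446220−-0.883418408)/0.014833 = 3.975742
  θ̈ = (θ̇'−θ̇)/dt = (0.173562584−0.187061419)/0.014833 = -0.910054
  sinθ=0.286369, cosθ=0.958119
  F = (M+m)·ẍ + m·l·cosθ·θ̈ − m·l·sinθ·θ̇² = 8.682843 + -0.234440 − 0.002694 = 8.445708
step 2→3:
  ẍ = (ẋ'−ẋ)/dt = (-0.730637202−-0.824446220)/0.014833 = 6.324346
  θ̈ = (θ̇'−θ̇)/dt = (0.130106744−0.173562584)/0.014833 = -2.929673
  sinθ=0.289027, cosθ=0.957321
  F = (M+m)·ẍ + m·l·cosθ·θ̈ − m·l·sinθ·θ̇² = 13.812086 + -0.754088 − 0.002341 = 13.055657
step 3→4:
  ẍ = (ẋ'−ẋ)/dt = (-0.782537243−-0.730637202)/0.014833 = -3.498958
  θ̈ = (θ̇'−θ̇)/dt = (0.213891611−0.130106744)/0.014833 = 5.648545
  sinθ=0.291490, cosθ=0.956574
  F = (M+m)·ẍ + m·l·cosθ·θ̈ − m·l·sinθ·θ̇² = -7.641566 + 1.452782 − 0.001327 = -6.190111
step 4→5:
  ẍ = (ẋ'−ẋ)/dt = (-0.778340305−-0.782537243)/0.014833 = 0.282946
  θ̈ = (θ̇'−θ̇)/dt = (0.249086412−0.213891611)/0.014833 = 2.372737
  sinθ=0.293336, cosθ=0.956009
  F = (M+m)·ẍ + m·l·cosθ·θ̈ − m·l·sinθ·θ̇² = 0.617941 + 0.609898 − 0.003608 = 1.224231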